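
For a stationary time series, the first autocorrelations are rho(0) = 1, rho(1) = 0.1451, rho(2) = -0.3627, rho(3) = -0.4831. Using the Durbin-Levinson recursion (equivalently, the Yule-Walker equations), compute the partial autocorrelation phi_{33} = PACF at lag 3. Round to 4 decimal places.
\phi_{33} = -0.4260

The PACF at lag k is phi_{kk}, the last component of the solution
to the Yule-Walker system G_k phi = r_k where
  (G_k)_{ij} = rho(|i - j|), (r_k)_i = rho(i), i,j = 1..k.
Equivalently, Durbin-Levinson gives phi_{kk} iteratively:
  phi_{11} = rho(1)
  phi_{kk} = [rho(k) - sum_{j=1..k-1} phi_{k-1,j} rho(k-j)]
            / [1 - sum_{j=1..k-1} phi_{k-1,j} rho(j)],
  phi_{k,j} = phi_{k-1,j} - phi_{kk} phi_{k-1,k-j},  j = 1..k-1.
Step k = 1:
  phi_11 = rho(1) = 0.1451.
Step k = 2:
  phi_22 = [rho(2) - phi_11 rho(1)] / [1 - phi_11 rho(1)] = [-0.3627 - (0.1451)(0.1451)] / [1 - (0.1451)(0.1451)]
         = -0.38375401 / 0.97894599 = -0.392007.
  Update: phi_21 = phi_11 - phi_22 phi_11 = 0.1451 - (-0.392007)(0.1451) = 0.20198.
Step k = 3:
  phi_33 = [rho(3) - phi_21 rho(2) - phi_22 rho(1)] / [1 - phi_21 rho(1) - phi_22 rho(2)]
    numerator   = -0.4831 - (0.20198)(-0.3627) - (-0.392007)(0.1451) = -0.35296149
    denominator = 1 - (0.20198)(0.1451) - (-0.392007)(-0.3627) = 0.8285116
  phi_33 = -0.35296149 / 0.8285116 = -0.426.
Therefore phi_{33} = -0.4260.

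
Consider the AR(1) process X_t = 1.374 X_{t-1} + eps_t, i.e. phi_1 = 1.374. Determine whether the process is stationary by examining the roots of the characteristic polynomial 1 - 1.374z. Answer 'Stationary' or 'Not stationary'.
\text{Not stationary}

The AR(p) characteristic polynomial is P(z) = 1 - 1.374z.
Stationarity requires all roots to lie outside the unit circle, i.e. |z| > 1 for every root.
This is linear in z: 1 + (-1.374) z = 0  =>  z = -1/(-1.374) = 0.727802,  |z| = 0.727802.
Moduli of all roots: 0.7278.
All moduli strictly greater than 1? No.
Verdict: Not stationary.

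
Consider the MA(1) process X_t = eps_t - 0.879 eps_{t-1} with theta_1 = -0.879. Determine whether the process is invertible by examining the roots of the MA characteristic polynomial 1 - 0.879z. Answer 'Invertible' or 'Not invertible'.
\text{Invertible}

The MA(q) characteristic polynomial is P(z) = 1 - 0.879z.
Invertibility requires all roots to lie outside the unit circle, i.e. |z| > 1 for every root.
This is linear in z: 1 + (-0.879) z = 0  =>  z = -1/(-0.879) = 1.137656,  |z| = 1.137656.
Moduli of all roots: 1.1377.
All moduli strictly greater than 1? Yes.
Verdict: Invertible.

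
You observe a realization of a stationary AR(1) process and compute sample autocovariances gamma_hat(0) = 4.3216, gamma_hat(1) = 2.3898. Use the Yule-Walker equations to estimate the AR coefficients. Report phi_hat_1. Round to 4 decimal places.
\hat\phi_{1} = 0.5530

The Yule-Walker equations for an AR(p) process read, in matrix form,
  Gamma_p phi = r_p,   with   (Gamma_p)_{ij} = gamma(|i - j|),
                       (r_p)_i = gamma(i),   i,j = 1..p.
Substitute the sample gammas (Toeplitz matrix and right-hand side of size 1):
  Gamma_p = [[4.3216]]
  r_p     = [2.3898]
With p = 1 this is the single equation gamma(0) phi_1 = gamma(1):
  phi_hat_1 = gamma(1) / gamma(0) = 2.3898 / 4.3216 = 0.5530.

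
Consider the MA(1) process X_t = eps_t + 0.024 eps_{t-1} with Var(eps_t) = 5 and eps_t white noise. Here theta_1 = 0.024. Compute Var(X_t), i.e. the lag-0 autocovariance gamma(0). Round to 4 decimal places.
\gamma(0) = 5.0029

For an MA(q) process X_t = eps_t + sum_i theta_i eps_{t-i} with
Var(eps_t) = sigma^2, the variance is
  gamma(0) = sigma^2 * (1 + sum_i theta_i^2).
  sum_i theta_i^2 = (0.024)^2 = 0.000576.
  gamma(0) = 5 * (1 + 0.000576) = 5 * 1.000576 = 5.00288, which rounds to 5.0029.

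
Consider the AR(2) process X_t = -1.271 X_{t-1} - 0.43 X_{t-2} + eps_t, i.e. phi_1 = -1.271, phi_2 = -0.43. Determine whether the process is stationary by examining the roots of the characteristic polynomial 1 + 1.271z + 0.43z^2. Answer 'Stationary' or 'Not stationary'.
\text{Stationary}

The AR(p) characteristic polynomial is P(z) = 1 + 1.271z + 0.43z^2.
Stationarity requires all roots to lie outside the unit circle, i.e. |z| > 1 for every root.
Set 1 + (1.271) z + (0.43) z^2 = 0, i.e. a z^2 + b z + c = 0 with a = 0.43, b = 1.271, c = 1.
Discriminant D = b^2 - 4ac = (1.271)^2 - 4*(0.43)*1 = 1.615441 - (1.72) = -0.104559.
D < 0, so the roots are the complex-conjugate pair z = (-b +/- i sqrt(-D)) / (2a) = -1.4779 +/- 0.376i.
For a conjugate pair |z|^2 = z * conj(z) = (product of roots) = c/a = 1/(0.43) = 2.325581, so |z| = sqrt(2.325581) = 1.525 for both roots.
Moduli of all roots: 1.5250, 1.5250.
All moduli strictly greater than 1? Yes.
Verdict: Stationary.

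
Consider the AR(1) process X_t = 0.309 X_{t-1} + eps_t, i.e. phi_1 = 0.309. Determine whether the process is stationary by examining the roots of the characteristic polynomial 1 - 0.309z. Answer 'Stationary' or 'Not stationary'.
\text{Stationary}

The AR(p) characteristic polynomial is P(z) = 1 - 0.309z.
Stationarity requires all roots to lie outside the unit circle, i.e. |z| > 1 for every root.
This is linear in z: 1 + (-0.309) z = 0  =>  z = -1/(-0.309) = 3.236246,  |z| = 3.236246.
Moduli of all roots: 3.2362.
All moduli strictly greater than 1? Yes.
Verdict: Stationary.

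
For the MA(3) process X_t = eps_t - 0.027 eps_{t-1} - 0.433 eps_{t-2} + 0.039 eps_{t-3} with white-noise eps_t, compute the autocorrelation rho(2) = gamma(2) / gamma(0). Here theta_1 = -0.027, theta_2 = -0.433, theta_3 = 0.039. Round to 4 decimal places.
\rho(2) = -0.3648

For an MA(q) process with theta_0 = 1, the autocovariance is
  gamma(k) = sigma^2 * sum_{i=0..q-k} theta_i * theta_{i+k},
and rho(k) = gamma(k) / gamma(0). Sigma^2 cancels.
  numerator   = (1)*(-0.433) + (-0.027)*(0.039) = -0.434053.
  denominator = (1)^2 + (-0.027)^2 + (-0.433)^2 + (0.039)^2 = 1.189739.
  rho(2) = -0.434053 / 1.189739 = -0.3648.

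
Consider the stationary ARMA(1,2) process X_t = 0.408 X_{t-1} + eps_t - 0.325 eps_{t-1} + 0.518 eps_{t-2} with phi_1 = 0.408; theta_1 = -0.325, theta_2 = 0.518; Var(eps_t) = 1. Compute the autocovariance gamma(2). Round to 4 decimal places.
\gamma(2) = 0.6314

Multiply the model equation by X_{t-k} and take expectations. With theta_0 = psi_0 = 1 and psi_j the MA(infinity) weights, this gives
  gamma(k) - sum_i phi_i gamma(k-i) = c_k,
  c_k = sigma^2 * sum_{j=k..q} theta_j psi_{j-k}   (c_k = 0 for k > q),
using gamma(-m) = gamma(m).
psi-weights needed (psi_j = theta_j + sum_i phi_i psi_{j-i}):
  psi_1 = theta_1 + phi_1 = -0.325 + (0.408) = 0.083
  psi_2 = theta_2 + phi_1 psi_1 = 0.518 + (0.408)(0.083) = 0.551864
Right-hand sides:
  c_0 = sigma^2 (1 + theta_1 psi_1 + theta_2 psi_2) = 1 * (1 + (-0.325)(0.083) + (0.518)(0.551864)) = 1 * 1.258891 = 1.258891
  c_1 = sigma^2 (theta_1 + theta_2 psi_1) = 1 * (-0.325 + (0.518)(0.083)) = -0.282006
  c_2 = sigma^2 theta_2 = 1 * (0.518) = 0.518
Equations for k = 0 and k = 1 (AR order 1):
  gamma(0) = phi_1 gamma(1) + c_0
  gamma(1) = phi_1 gamma(0) + c_1
Substituting the second into the first: gamma(0) (1 - phi_1^2) = c_0 + phi_1 c_1, so
  gamma(0) = (c_0 + phi_1 c_1) / (1 - phi_1^2) = (1.258891 + (0.408)(-0.282006)) / (1 - (0.408)^2) = 1.143832 / 0.833536 = 1.372265.
  gamma(1) = phi_1 gamma(0) + c_1 = (0.408)(1.372265) + (-0.282006) = 0.277878.
For k = 2: gamma(2) = phi_1 gamma(1) + c_2
  = (0.408)(0.277878) + (0.518) = 0.631374.
Therefore gamma(2) = 0.6314 (to 4 decimal places).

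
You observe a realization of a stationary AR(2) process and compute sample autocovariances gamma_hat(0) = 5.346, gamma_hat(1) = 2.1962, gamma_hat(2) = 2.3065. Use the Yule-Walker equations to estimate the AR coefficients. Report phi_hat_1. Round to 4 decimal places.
\hat\phi_{1} = 0.2810

The Yule-Walker equations for an AR(p) process read, in matrix form,
  Gamma_p phi = r_p,   with   (Gamma_p)_{ij} = gamma(|i - j|),
                       (r_p)_i = gamma(i),   i,j = 1..p.
Substitute the sample gammas (Toeplitz matrix and right-hand side of size 2):
  Gamma_p = [[5.346, 2.1962], [2.1962, 5.346]]
  r_p     = [2.1962, 2.3065]
Written out:
  5.346 phi_1 + 2.1962 phi_2 = 2.1962
  2.1962 phi_1 + 5.346 phi_2 = 2.3065
Solve by Cramer's rule:
  det = gamma(0)^2 - gamma(1)^2 = (5.346)^2 - (2.1962)^2 = 28.579716 - 4.82329444 = 23.75642156
  phi_hat_1 = [gamma(1) gamma(0) - gamma(1) gamma(2)] / det = [(2.1962)(5.346) - (2.1962)(2.3065)] / 23.75642156 = 6.6753499 / 23.75642156 = 0.281
  phi_hat_2 = [gamma(0) gamma(2) - gamma(1)^2] / det = [(5.346)(2.3065) - (2.1962)^2] / 23.75642156 = 7.50725456 / 23.75642156 = 0.316
So phi_hat = [0.2810, 0.3160].
Therefore phi_hat_1 = 0.2810.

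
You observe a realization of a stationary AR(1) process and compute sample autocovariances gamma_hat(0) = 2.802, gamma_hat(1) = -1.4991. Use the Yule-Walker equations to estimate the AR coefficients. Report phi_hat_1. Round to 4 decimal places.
\hat\phi_{1} = -0.5350

The Yule-Walker equations for an AR(p) process read, in matrix form,
  Gamma_p phi = r_p,   with   (Gamma_p)_{ij} = gamma(|i - j|),
                       (r_p)_i = gamma(i),   i,j = 1..p.
Substitute the sample gammas (Toeplitz matrix and right-hand side of size 1):
  Gamma_p = [[2.802]]
  r_p     = [-1.4991]
With p = 1 this is the single equation gamma(0) phi_1 = gamma(1):
  phi_hat_1 = gamma(1) / gamma(0) = -1.4991 / 2.802 = -0.5350.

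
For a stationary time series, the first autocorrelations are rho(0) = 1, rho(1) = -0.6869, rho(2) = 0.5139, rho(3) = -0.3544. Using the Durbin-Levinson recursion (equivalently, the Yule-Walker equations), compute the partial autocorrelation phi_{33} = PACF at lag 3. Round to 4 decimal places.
\phi_{33} = 0.0480

The PACF at lag k is phi_{kk}, the last component of the solution
to the Yule-Walker system G_k phi = r_k where
  (G_k)_{ij} = rho(|i - j|), (r_k)_i = rho(i), i,j = 1..k.
Equivalently, Durbin-Levinson gives phi_{kk} iteratively:
  phi_{11} = rho(1)
  phi_{kk} = [rho(k) - sum_{j=1..k-1} phi_{k-1,j} rho(k-j)]
            / [1 - sum_{j=1..k-1} phi_{k-1,j} rho(j)],
  phi_{k,j} = phi_{k-1,j} - phi_{kk} phi_{k-1,k-j},  j = 1..k-1.
Step k = 1:
  phi_11 = rho(1) = -0.6869.
Step k = 2:
  phi_22 = [rho(2) - phi_11 rho(1)] / [1 - phi_11 rho(1)] = [0.5139 - (-0.6869)(-0.6869)] / [1 - (-0.6869)(-0.6869)]
         = 0.04206839 / 0.52816839 = 0.07965.
  Update: phi_21 = phi_11 - phi_22 phi_11 = -0.6869 - (0.07965)(-0.6869) = -0.632189.
Step k = 3:
  phi_33 = [rho(3) - phi_21 rho(2) - phi_22 rho(1)] / [1 - phi_21 rho(1) - phi_22 rho(2)]
    numerator   = -0.3544 - (-0.632189)(0.5139) - (0.07965)(-0.6869) = 0.02519307
    denominator = 1 - (-0.632189)(-0.6869) - (0.07965)(0.5139) = 0.52481766
  phi_33 = 0.02519307 / 0.52481766 = 0.048.
Therefore phi_{33} = 0.0480.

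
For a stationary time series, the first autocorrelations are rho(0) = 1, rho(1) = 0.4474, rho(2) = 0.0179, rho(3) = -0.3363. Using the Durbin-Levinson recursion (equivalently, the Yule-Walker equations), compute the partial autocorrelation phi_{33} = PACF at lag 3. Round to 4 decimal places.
\phi_{33} = -0.3220

The PACF at lag k is phi_{kk}, the last component of the solution
to the Yule-Walker system G_k phi = r_k where
  (G_k)_{ij} = rho(|i - j|), (r_k)_i = rho(i), i,j = 1..k.
Equivalently, Durbin-Levinson gives phi_{kk} iteratively:
  phi_{11} = rho(1)
  phi_{kk} = [rho(k) - sum_{j=1..k-1} phi_{k-1,j} rho(k-j)]
            / [1 - sum_{j=1..k-1} phi_{k-1,j} rho(j)],
  phi_{k,j} = phi_{k-1,j} - phi_{kk} phi_{k-1,k-j},  j = 1..k-1.
Step k = 1:
  phi_11 = rho(1) = 0.4474.
Step k = 2:
  phi_22 = [rho(2) - phi_11 rho(1)] / [1 - phi_11 rho(1)] = [0.0179 - (0.4474)(0.4474)] / [1 - (0.4474)(0.4474)]
         = -0.18226676 / 0.79983324 = -0.227881.
  Update: phi_21 = phi_11 - phi_22 phi_11 = 0.4474 - (-0.227881)(0.4474) = 0.549354.
Step k = 3:
  phi_33 = [rho(3) - phi_21 rho(2) - phi_22 rho(1)] / [1 - phi_21 rho(1) - phi_22 rho(2)]
    numerator   = -0.3363 - (0.549354)(0.0179) - (-0.227881)(0.4474) = -0.2441795
    denominator = 1 - (0.549354)(0.4474) - (-0.227881)(0.0179) = 0.75829812
  phi_33 = -0.2441795 / 0.75829812 = -0.322.
Therefore phi_{33} = -0.3220.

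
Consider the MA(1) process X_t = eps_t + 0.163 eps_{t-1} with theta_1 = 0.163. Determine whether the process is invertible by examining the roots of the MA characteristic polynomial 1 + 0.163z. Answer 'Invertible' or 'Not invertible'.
\text{Invertible}

The MA(q) characteristic polynomial is P(z) = 1 + 0.163z.
Invertibility requires all roots to lie outside the unit circle, i.e. |z| > 1 for every root.
This is linear in z: 1 + (0.163) z = 0  =>  z = -1/(0.163) = -6.134969,  |z| = 6.134969.
Moduli of all roots: 6.1350.
All moduli strictly greater than 1? Yes.
Verdict: Invertible.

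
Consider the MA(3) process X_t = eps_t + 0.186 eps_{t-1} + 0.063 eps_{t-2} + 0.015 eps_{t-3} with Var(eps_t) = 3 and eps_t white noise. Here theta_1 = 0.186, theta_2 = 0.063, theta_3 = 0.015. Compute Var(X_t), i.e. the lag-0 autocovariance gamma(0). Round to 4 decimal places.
\gamma(0) = 3.1164

For an MA(q) process X_t = eps_t + sum_i theta_i eps_{t-i} with
Var(eps_t) = sigma^2, the variance is
  gamma(0) = sigma^2 * (1 + sum_i theta_i^2).
  sum_i theta_i^2 = (0.186)^2 + (0.063)^2 + (0.015)^2 = 0.034596 + 0.003969 + 0.000225 = 0.03879.
  gamma(0) = 3 * (1 + 0.03879) = 3 * 1.03879 = 3.11637, which rounds to 3.1164.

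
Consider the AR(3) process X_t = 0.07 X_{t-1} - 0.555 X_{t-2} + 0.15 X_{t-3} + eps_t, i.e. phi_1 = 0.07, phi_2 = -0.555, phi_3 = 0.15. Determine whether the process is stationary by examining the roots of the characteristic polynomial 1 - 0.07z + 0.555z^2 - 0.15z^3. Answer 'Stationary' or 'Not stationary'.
\text{Stationary}

The AR(p) characteristic polynomial is P(z) = 1 - 0.07z + 0.555z^2 - 0.15z^3.
Stationarity requires all roots to lie outside the unit circle, i.e. |z| > 1 for every root.
Degree 3: look for a simple real root z0 first, then factor out (1 - z/z0) and solve the remaining quadratic.
Testing z0 = 4: P(4) = 1 + (-0.07)(4) + (0.555)(4)^2 + (-0.15)(4)^3
  = 1 + (-0.28) + (8.88) + (-9.6) = 0.  So z_0 = 4 is a root, |z_0| = 4.
Divide out the factor (1 - 0.25 z) = (1 - z/z0) (since 1/z0 = 0.25):
  P(z) = (1 - 0.25 z)(1 + (0.18) z + (0.6) z^2)
  [check: z-coef 0.18 - (0.25) = -0.07; z^2-coef 0.6 - (0.25)(0.18) = 0.555; z^3-coef -(0.25)(0.6) = -0.15.]
Remaining roots from the quadratic factor 1 + (0.18) z + (0.6) z^2:
  Set 1 + (0.18) z + (0.6) z^2 = 0, i.e. a z^2 + b z + c = 0 with a = 0.6, b = 0.18, c = 1.
  Discriminant D = b^2 - 4ac = (0.18)^2 - 4*(0.6)*1 = 0.0324 - (2.4) = -2.3676.
  D < 0, so the roots are the complex-conjugate pair z = (-b +/- i sqrt(-D)) / (2a) = -0.15 +/- 1.2823i.
  For a conjugate pair |z|^2 = z * conj(z) = (product of roots) = c/a = 1/(0.6) = 1.666667, so |z| = sqrt(1.666667) = 1.291 for both roots.
Moduli of all roots: 4.0000, 1.2910, 1.2910.
All moduli strictly greater than 1? Yes.
Verdict: Stationary.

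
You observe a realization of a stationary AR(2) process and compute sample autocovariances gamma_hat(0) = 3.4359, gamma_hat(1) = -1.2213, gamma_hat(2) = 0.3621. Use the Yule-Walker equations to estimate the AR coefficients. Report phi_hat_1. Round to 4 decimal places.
\hat\phi_{1} = -0.3640

The Yule-Walker equations for an AR(p) process read, in matrix form,
  Gamma_p phi = r_p,   with   (Gamma_p)_{ij} = gamma(|i - j|),
                       (r_p)_i = gamma(i),   i,j = 1..p.
Substitute the sample gammas (Toeplitz matrix and right-hand side of size 2):
  Gamma_p = [[3.4359, -1.2213], [-1.2213, 3.4359]]
  r_p     = [-1.2213, 0.3621]
Written out:
  3.4359 phi_1 - 1.2213 phi_2 = -1.2213
  -1.2213 phi_1 + 3.4359 phi_2 = 0.3621
Solve by Cramer's rule:
  det = gamma(0)^2 - gamma(1)^2 = (3.4359)^2 - (-1.2213)^2 = 11.80540881 - 1.49157369 = 10.31383512
  phi_hat_1 = [gamma(1) gamma(0) - gamma(1) gamma(2)] / det = [(-1.2213)(3.4359) - (-1.2213)(0.3621)] / 10.31383512 = -3.75403194 / 10.31383512 = -0.364
  phi_hat_2 = [gamma(0) gamma(2) - gamma(1)^2] / det = [(3.4359)(0.3621) - (-1.2213)^2] / 10.31383512 = -0.2474343 / 10.31383512 = -0.024
So phi_hat = [-0.3640, -0.0240].
Therefore phi_hat_1 = -0.3640.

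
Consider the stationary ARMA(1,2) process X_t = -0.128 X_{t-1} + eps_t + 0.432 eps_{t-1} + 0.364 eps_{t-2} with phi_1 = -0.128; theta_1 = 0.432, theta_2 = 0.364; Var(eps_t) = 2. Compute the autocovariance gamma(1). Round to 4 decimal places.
\gamma(1) = 0.7781

Multiply the model equation by X_{t-k} and take expectations. With theta_0 = psi_0 = 1 and psi_j the MA(infinity) weights, this gives
  gamma(k) - sum_i phi_i gamma(k-i) = c_k,
  c_k = sigma^2 * sum_{j=k..q} theta_j psi_{j-k}   (c_k = 0 for k > q),
using gamma(-m) = gamma(m).
psi-weights needed (psi_j = theta_j + sum_i phi_i psi_{j-i}):
  psi_1 = theta_1 + phi_1 = 0.432 + (-0.128) = 0.304
  psi_2 = theta_2 + phi_1 psi_1 = 0.364 + (-0.128)(0.304) = 0.325088
Right-hand sides:
  c_0 = sigma^2 (1 + theta_1 psi_1 + theta_2 psi_2) = 2 * (1 + (0.432)(0.304) + (0.364)(0.325088)) = 2 * 1.24966 = 2.49932
  c_1 = sigma^2 (theta_1 + theta_2 psi_1) = 2 * (0.432 + (0.364)(0.304)) = 1.085312
  c_2 = sigma^2 theta_2 = 2 * (0.364) = 0.728
Equations for k = 0 and k = 1 (AR order 1):
  gamma(0) = phi_1 gamma(1) + c_0
  gamma(1) = phi_1 gamma(0) + c_1
Substituting the second into the first: gamma(0) (1 - phi_1^2) = c_0 + phi_1 c_1, so
  gamma(0) = (c_0 + phi_1 c_1) / (1 - phi_1^2) = (2.49932 + (-0.128)(1.085312)) / (1 - (-0.128)^2) = 2.3604 / 0.983616 = 2.399717.
  gamma(1) = phi_1 gamma(0) + c_1 = (-0.128)(2.399717) + (1.085312) = 0.778148.
Therefore gamma(1) = 0.7781 (to 4 decimal places).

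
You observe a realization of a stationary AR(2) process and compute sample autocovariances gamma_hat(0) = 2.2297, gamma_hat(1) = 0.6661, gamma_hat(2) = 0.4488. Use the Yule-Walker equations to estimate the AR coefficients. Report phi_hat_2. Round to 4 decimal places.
\hat\phi_{2} = 0.1230

The Yule-Walker equations for an AR(p) process read, in matrix form,
  Gamma_p phi = r_p,   with   (Gamma_p)_{ij} = gamma(|i - j|),
                       (r_p)_i = gamma(i),   i,j = 1..p.
Substitute the sample gammas (Toeplitz matrix and right-hand side of size 2):
  Gamma_p = [[2.2297, 0.6661], [0.6661, 2.2297]]
  r_p     = [0.6661, 0.4488]
Written out:
  2.2297 phi_1 + 0.6661 phi_2 = 0.6661
  0.6661 phi_1 + 2.2297 phi_2 = 0.4488
Solve by Cramer's rule:
  det = gamma(0)^2 - gamma(1)^2 = (2.2297)^2 - (0.6661)^2 = 4.97156209 - 0.44368921 = 4.52787288
  phi_hat_1 = [gamma(1) gamma(0) - gamma(1) gamma(2)] / det = [(0.6661)(2.2297) - (0.6661)(0.4488)] / 4.52787288 = 1.18625749 / 4.52787288 = 0.262
  phi_hat_2 = [gamma(0) gamma(2) - gamma(1)^2] / det = [(2.2297)(0.4488) - (0.6661)^2] / 4.52787288 = 0.55700015 / 4.52787288 = 0.123
So phi_hat = [0.2620, 0.1230].
Therefore phi_hat_2 = 0.1230.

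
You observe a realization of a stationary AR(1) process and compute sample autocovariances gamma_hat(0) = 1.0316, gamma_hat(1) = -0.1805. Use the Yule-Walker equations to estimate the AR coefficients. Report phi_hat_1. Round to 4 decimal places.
\hat\phi_{1} = -0.1750

The Yule-Walker equations for an AR(p) process read, in matrix form,
  Gamma_p phi = r_p,   with   (Gamma_p)_{ij} = gamma(|i - j|),
                       (r_p)_i = gamma(i),   i,j = 1..p.
Substitute the sample gammas (Toeplitz matrix and right-hand side of size 1):
  Gamma_p = [[1.0316]]
  r_p     = [-0.1805]
With p = 1 this is the single equation gamma(0) phi_1 = gamma(1):
  phi_hat_1 = gamma(1) / gamma(0) = -0.1805 / 1.0316 = -0.1750.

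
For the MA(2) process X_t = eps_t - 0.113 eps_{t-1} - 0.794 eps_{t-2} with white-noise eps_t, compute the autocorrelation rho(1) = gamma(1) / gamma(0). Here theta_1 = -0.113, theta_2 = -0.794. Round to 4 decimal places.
\rho(1) = -0.0142

For an MA(q) process with theta_0 = 1, the autocovariance is
  gamma(k) = sigma^2 * sum_{i=0..q-k} theta_i * theta_{i+k},
and rho(k) = gamma(k) / gamma(0). Sigma^2 cancels.
  numerator   = (1)*(-0.113) + (-0.113)*(-0.794) = -0.023278.
  denominator = (1)^2 + (-0.113)^2 + (-0.794)^2 = 1.643205.
  rho(1) = -0.023278 / 1.643205 = -0.0142.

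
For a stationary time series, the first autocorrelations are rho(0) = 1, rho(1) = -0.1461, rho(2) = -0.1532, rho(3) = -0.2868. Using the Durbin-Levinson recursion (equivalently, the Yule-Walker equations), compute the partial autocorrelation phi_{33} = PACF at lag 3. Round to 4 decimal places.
\phi_{33} = -0.3580

The PACF at lag k is phi_{kk}, the last component of the solution
to the Yule-Walker system G_k phi = r_k where
  (G_k)_{ij} = rho(|i - j|), (r_k)_i = rho(i), i,j = 1..k.
Equivalently, Durbin-Levinson gives phi_{kk} iteratively:
  phi_{11} = rho(1)
  phi_{kk} = [rho(k) - sum_{j=1..k-1} phi_{k-1,j} rho(k-j)]
            / [1 - sum_{j=1..k-1} phi_{k-1,j} rho(j)],
  phi_{k,j} = phi_{k-1,j} - phi_{kk} phi_{k-1,k-j},  j = 1..k-1.
Step k = 1:
  phi_11 = rho(1) = -0.1461.
Step k = 2:
  phi_22 = [rho(2) - phi_11 rho(1)] / [1 - phi_11 rho(1)] = [-0.1532 - (-0.1461)(-0.1461)] / [1 - (-0.1461)(-0.1461)]
         = -0.17454521 / 0.97865479 = -0.178352.
  Update: phi_21 = phi_11 - phi_22 phi_11 = -0.1461 - (-0.178352)(-0.1461) = -0.172157.
Step k = 3:
  phi_33 = [rho(3) - phi_21 rho(2) - phi_22 rho(1)] / [1 - phi_21 rho(1) - phi_22 rho(2)]
    numerator   = -0.2868 - (-0.172157)(-0.1532) - (-0.178352)(-0.1461) = -0.33923174
    denominator = 1 - (-0.172157)(-0.1461) - (-0.178352)(-0.1532) = 0.94752427
  phi_33 = -0.33923174 / 0.94752427 = -0.358.
Therefore phi_{33} = -0.3580.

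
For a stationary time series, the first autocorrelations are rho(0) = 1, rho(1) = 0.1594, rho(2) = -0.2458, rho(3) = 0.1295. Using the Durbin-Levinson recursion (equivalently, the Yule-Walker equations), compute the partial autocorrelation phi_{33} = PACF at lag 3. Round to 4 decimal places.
\phi_{33} = 0.2491

The PACF at lag k is phi_{kk}, the last component of the solution
to the Yule-Walker system G_k phi = r_k where
  (G_k)_{ij} = rho(|i - j|), (r_k)_i = rho(i), i,j = 1..k.
Equivalently, Durbin-Levinson gives phi_{kk} iteratively:
  phi_{11} = rho(1)
  phi_{kk} = [rho(k) - sum_{j=1..k-1} phi_{k-1,j} rho(k-j)]
            / [1 - sum_{j=1..k-1} phi_{k-1,j} rho(j)],
  phi_{k,j} = phi_{k-1,j} - phi_{kk} phi_{k-1,k-j},  j = 1..k-1.
Step k = 1:
  phi_11 = rho(1) = 0.1594.
Step k = 2:
  phi_22 = [rho(2) - phi_11 rho(1)] / [1 - phi_11 rho(1)] = [-0.2458 - (0.1594)(0.1594)] / [1 - (0.1594)(0.1594)]
         = -0.27120836 / 0.97459164 = -0.278279.
  Update: phi_21 = phi_11 - phi_22 phi_11 = 0.1594 - (-0.278279)(0.1594) = 0.203758.
Step k = 3:
  phi_33 = [rho(3) - phi_21 rho(2) - phi_22 rho(1)] / [1 - phi_21 rho(1) - phi_22 rho(2)]
    numerator   = 0.1295 - (0.203758)(-0.2458) - (-0.278279)(0.1594) = 0.2239413
    denominator = 1 - (0.203758)(0.1594) - (-0.278279)(-0.2458) = 0.89912006
  phi_33 = 0.2239413 / 0.89912006 = 0.2491.
Therefore phi_{33} = 0.2491.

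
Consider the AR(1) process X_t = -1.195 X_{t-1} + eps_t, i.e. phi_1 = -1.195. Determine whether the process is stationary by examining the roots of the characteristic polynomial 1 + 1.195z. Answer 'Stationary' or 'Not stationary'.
\text{Not stationary}

The AR(p) characteristic polynomial is P(z) = 1 + 1.195z.
Stationarity requires all roots to lie outside the unit circle, i.e. |z| > 1 for every root.
This is linear in z: 1 + (1.195) z = 0  =>  z = -1/(1.195) = -0.83682,  |z| = 0.83682.
Moduli of all roots: 0.8368.
All moduli strictly greater than 1? No.
Verdict: Not stationary.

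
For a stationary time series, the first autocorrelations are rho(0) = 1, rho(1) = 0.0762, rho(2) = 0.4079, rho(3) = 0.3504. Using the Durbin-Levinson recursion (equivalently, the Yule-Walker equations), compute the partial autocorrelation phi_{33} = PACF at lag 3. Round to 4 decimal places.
\phi_{33} = 0.3621

The PACF at lag k is phi_{kk}, the last component of the solution
to the Yule-Walker system G_k phi = r_k where
  (G_k)_{ij} = rho(|i - j|), (r_k)_i = rho(i), i,j = 1..k.
Equivalently, Durbin-Levinson gives phi_{kk} iteratively:
  phi_{11} = rho(1)
  phi_{kk} = [rho(k) - sum_{j=1..k-1} phi_{k-1,j} rho(k-j)]
            / [1 - sum_{j=1..k-1} phi_{k-1,j} rho(j)],
  phi_{k,j} = phi_{k-1,j} - phi_{kk} phi_{k-1,k-j},  j = 1..k-1.
Step k = 1:
  phi_11 = rho(1) = 0.0762.
Step k = 2:
  phi_22 = [rho(2) - phi_11 rho(1)] / [1 - phi_11 rho(1)] = [0.4079 - (0.0762)(0.0762)] / [1 - (0.0762)(0.0762)]
         = 0.40209356 / 0.99419356 = 0.404442.
  Update: phi_21 = phi_11 - phi_22 phi_11 = 0.0762 - (0.404442)(0.0762) = 0.045382.
Step k = 3:
  phi_33 = [rho(3) - phi_21 rho(2) - phi_22 rho(1)] / [1 - phi_21 rho(1) - phi_22 rho(2)]
    numerator   = 0.3504 - (0.045382)(0.4079) - (0.404442)(0.0762) = 0.3010704
    denominator = 1 - (0.045382)(0.0762) - (0.404442)(0.4079) = 0.83157007
  phi_33 = 0.3010704 / 0.83157007 = 0.3621.
Therefore phi_{33} = 0.3621.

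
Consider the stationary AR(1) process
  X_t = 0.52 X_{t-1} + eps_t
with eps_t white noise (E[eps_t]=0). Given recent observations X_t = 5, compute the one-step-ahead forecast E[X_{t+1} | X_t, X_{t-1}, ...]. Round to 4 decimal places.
E[X_{t+1} \mid \mathcal F_t] = 2.6000

For an AR(p) model X_t = c + sum_i phi_i X_{t-i} + eps_t, the
one-step-ahead conditional mean is
  E[X_{t+1} | X_t, ...] = c + sum_i phi_i X_{t+1-i}.
Substitute known values:
  E[X_{t+1} | ...] = (0.52) * (5)
                   = 2.6000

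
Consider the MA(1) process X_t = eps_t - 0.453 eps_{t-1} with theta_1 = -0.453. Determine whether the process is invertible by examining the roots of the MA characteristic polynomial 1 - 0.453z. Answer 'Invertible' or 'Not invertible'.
\text{Invertible}

The MA(q) characteristic polynomial is P(z) = 1 - 0.453z.
Invertibility requires all roots to lie outside the unit circle, i.e. |z| > 1 for every root.
This is linear in z: 1 + (-0.453) z = 0  =>  z = -1/(-0.453) = 2.207506,  |z| = 2.207506.
Moduli of all roots: 2.2075.
All moduli strictly greater than 1? Yes.
Verdict: Invertible.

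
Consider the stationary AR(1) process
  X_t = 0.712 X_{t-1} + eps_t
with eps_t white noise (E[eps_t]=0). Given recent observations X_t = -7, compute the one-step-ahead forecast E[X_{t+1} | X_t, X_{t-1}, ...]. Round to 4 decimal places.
E[X_{t+1} \mid \mathcal F_t] = -4.9840

For an AR(p) model X_t = c + sum_i phi_i X_{t-i} + eps_t, the
one-step-ahead conditional mean is
  E[X_{t+1} | X_t, ...] = c + sum_i phi_i X_{t+1-i}.
Substitute known values:
  E[X_{t+1} | ...] = (0.712) * (-7)
                   = -4.9840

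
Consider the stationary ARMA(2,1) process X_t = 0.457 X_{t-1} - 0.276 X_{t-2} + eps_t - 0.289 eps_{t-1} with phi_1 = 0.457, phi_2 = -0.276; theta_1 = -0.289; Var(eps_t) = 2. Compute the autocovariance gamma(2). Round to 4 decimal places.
\gamma(2) = -0.4515

Multiply the model equation by X_{t-k} and take expectations. With theta_0 = psi_0 = 1 and psi_j the MA(infinity) weights, this gives
  gamma(k) - sum_i phi_i gamma(k-i) = c_k,
  c_k = sigma^2 * sum_{j=k..q} theta_j psi_{j-k}   (c_k = 0 for k > q),
using gamma(-m) = gamma(m).
psi-weights needed (psi_j = theta_j + sum_i phi_i psi_{j-i}):
  psi_1 = theta_1 + phi_1 = -0.289 + (0.457) = 0.168
Right-hand sides:
  c_0 = sigma^2 (1 + theta_1 psi_1) = 2 * (1 + (-0.289)(0.168)) = 2 * 0.951448 = 1.902896
  c_1 = sigma^2 theta_1 = 2 * (-0.289) = -0.578
  c_2 = 0
Equations for k = 0, 1, 2 (AR order 2, c_2 = 0):
  (E0) gamma(0) = phi_1 gamma(1) + phi_2 gamma(2) + c_0
  (E1) gamma(1) = phi_1 gamma(0) + phi_2 gamma(1) + c_1
  (E2) gamma(2) = phi_1 gamma(1) + phi_2 gamma(0)
From (E1): gamma(1) = A gamma(0) + B with
  A = phi_1 / (1 - phi_2) = 0.457 / 1.276 = 0.35815,   B = c_1 / (1 - phi_2) = -0.578 / 1.276 = -0.452978.
Insert (E2) into (E0): gamma(0) (1 - phi_2^2) = phi_1 (1 + phi_2) gamma(1) + c_0.
  phi_1 (1 + phi_2) = (0.457)(0.724) = 0.330868,   1 - phi_2^2 = 0.923824.
Replace gamma(1) by A gamma(0) + B and collect gamma(0):
  gamma(0) [0.923824 - (0.330868)(0.35815)] = (0.330868)(-0.452978) + 1.902896
  gamma(0) * 0.805323 = 1.75302
  gamma(0) = 1.75302 / 0.805323 = 2.17679.
  gamma(1) = A gamma(0) + B = (0.35815)(2.17679) + (-0.452978) = 0.32664.
  gamma(2) = phi_1 gamma(1) + phi_2 gamma(0) = (0.457)(0.32664) + (-0.276)(2.17679) = -0.451519.
Therefore gamma(2) = -0.4515 (to 4 decimal places).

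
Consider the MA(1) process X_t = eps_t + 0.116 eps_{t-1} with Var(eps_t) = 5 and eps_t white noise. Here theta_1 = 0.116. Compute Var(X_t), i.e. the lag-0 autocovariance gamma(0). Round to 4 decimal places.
\gamma(0) = 5.0673

For an MA(q) process X_t = eps_t + sum_i theta_i eps_{t-i} with
Var(eps_t) = sigma^2, the variance is
  gamma(0) = sigma^2 * (1 + sum_i theta_i^2).
  sum_i theta_i^2 = (0.116)^2 = 0.013456.
  gamma(0) = 5 * (1 + 0.013456) = 5 * 1.013456 = 5.06728, which rounds to 5.0673.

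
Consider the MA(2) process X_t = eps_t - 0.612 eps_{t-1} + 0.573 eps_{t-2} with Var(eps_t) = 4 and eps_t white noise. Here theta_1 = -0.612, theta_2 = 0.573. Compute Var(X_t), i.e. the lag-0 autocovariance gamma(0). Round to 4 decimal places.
\gamma(0) = 6.8115

For an MA(q) process X_t = eps_t + sum_i theta_i eps_{t-i} with
Var(eps_t) = sigma^2, the variance is
  gamma(0) = sigma^2 * (1 + sum_i theta_i^2).
  sum_i theta_i^2 = (-0.612)^2 + (0.573)^2 = 0.374544 + 0.328329 = 0.702873.
  gamma(0) = 4 * (1 + 0.702873) = 4 * 1.702873 = 6.811492, which rounds to 6.8115.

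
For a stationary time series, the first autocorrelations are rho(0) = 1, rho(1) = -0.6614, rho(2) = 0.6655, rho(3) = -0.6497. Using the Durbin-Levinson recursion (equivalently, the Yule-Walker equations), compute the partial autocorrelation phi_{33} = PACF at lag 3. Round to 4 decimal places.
\phi_{33} = -0.2549

The PACF at lag k is phi_{kk}, the last component of the solution
to the Yule-Walker system G_k phi = r_k where
  (G_k)_{ij} = rho(|i - j|), (r_k)_i = rho(i), i,j = 1..k.
Equivalently, Durbin-Levinson gives phi_{kk} iteratively:
  phi_{11} = rho(1)
  phi_{kk} = [rho(k) - sum_{j=1..k-1} phi_{k-1,j} rho(k-j)]
            / [1 - sum_{j=1..k-1} phi_{k-1,j} rho(j)],
  phi_{k,j} = phi_{k-1,j} - phi_{kk} phi_{k-1,k-j},  j = 1..k-1.
Step k = 1:
  phi_11 = rho(1) = -0.6614.
Step k = 2:
  phi_22 = [rho(2) - phi_11 rho(1)] / [1 - phi_11 rho(1)] = [0.6655 - (-0.6614)(-0.6614)] / [1 - (-0.6614)(-0.6614)]
         = 0.22805004 / 0.56255004 = 0.405386.
  Update: phi_21 = phi_11 - phi_22 phi_11 = -0.6614 - (0.405386)(-0.6614) = -0.393278.
Step k = 3:
  phi_33 = [rho(3) - phi_21 rho(2) - phi_22 rho(1)] / [1 - phi_21 rho(1) - phi_22 rho(2)]
    numerator   = -0.6497 - (-0.393278)(0.6655) - (0.405386)(-0.6614) = -0.11985134
    denominator = 1 - (-0.393278)(-0.6614) - (0.405386)(0.6655) = 0.47010169
  phi_33 = -0.11985134 / 0.47010169 = -0.2549.
Therefore phi_{33} = -0.2549.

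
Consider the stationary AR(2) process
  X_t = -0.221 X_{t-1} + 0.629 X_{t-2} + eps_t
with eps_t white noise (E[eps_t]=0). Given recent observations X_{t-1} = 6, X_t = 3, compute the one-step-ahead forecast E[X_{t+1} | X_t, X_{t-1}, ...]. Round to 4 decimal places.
E[X_{t+1} \mid \mathcal F_t] = 3.1110

For an AR(p) model X_t = c + sum_i phi_i X_{t-i} + eps_t, the
one-step-ahead conditional mean is
  E[X_{t+1} | X_t, ...] = c + sum_i phi_i X_{t+1-i}.
Substitute known values:
  E[X_{t+1} | ...] = (-0.221) * (3) + (0.629) * (6)
                   = 3.1110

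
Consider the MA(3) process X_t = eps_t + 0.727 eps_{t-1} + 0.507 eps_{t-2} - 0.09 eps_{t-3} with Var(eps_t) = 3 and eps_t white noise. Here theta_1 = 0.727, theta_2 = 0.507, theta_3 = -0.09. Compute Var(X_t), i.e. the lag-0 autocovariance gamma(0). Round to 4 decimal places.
\gamma(0) = 5.3810

For an MA(q) process X_t = eps_t + sum_i theta_i eps_{t-i} with
Var(eps_t) = sigma^2, the variance is
  gamma(0) = sigma^2 * (1 + sum_i theta_i^2).
  sum_i theta_i^2 = (0.727)^2 + (0.507)^2 + (-0.09)^2 = 0.528529 + 0.257049 + 0.0081 = 0.793678.
  gamma(0) = 3 * (1 + 0.793678) = 3 * 1.793678 = 5.381034, which rounds to 5.3810.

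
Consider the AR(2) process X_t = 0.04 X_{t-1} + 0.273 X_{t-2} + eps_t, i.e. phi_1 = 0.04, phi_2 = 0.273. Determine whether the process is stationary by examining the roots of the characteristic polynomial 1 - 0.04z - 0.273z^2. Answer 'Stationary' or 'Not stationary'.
\text{Stationary}

The AR(p) characteristic polynomial is P(z) = 1 - 0.04z - 0.273z^2.
Stationarity requires all roots to lie outside the unit circle, i.e. |z| > 1 for every root.
Set 1 + (-0.04) z + (-0.273) z^2 = 0, i.e. a z^2 + b z + c = 0 with a = -0.273, b = -0.04, c = 1.
Discriminant D = b^2 - 4ac = (-0.04)^2 - 4*(-0.273)*1 = 0.0016 - (-1.092) = 1.0936.
D >= 0, so the roots are real: z = (-b +/- sqrt(D)) / (2a) = (0.04 +/- 1.045753) / (-0.546).
  z_1 = (0.04 + 1.045753) / (-0.546) = -1.9886,   |z_1| = 1.9886.
  z_2 = (0.04 - 1.045753) / (-0.546) = 1.842,   |z_2| = 1.842.
Moduli of all roots: 1.9886, 1.8420.
All moduli strictly greater than 1? Yes.
Verdict: Stationary.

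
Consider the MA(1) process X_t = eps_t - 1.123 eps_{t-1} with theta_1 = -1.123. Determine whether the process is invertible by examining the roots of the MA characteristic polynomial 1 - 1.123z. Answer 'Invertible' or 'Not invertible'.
\text{Not invertible}

The MA(q) characteristic polynomial is P(z) = 1 - 1.123z.
Invertibility requires all roots to lie outside the unit circle, i.e. |z| > 1 for every root.
This is linear in z: 1 + (-1.123) z = 0  =>  z = -1/(-1.123) = 0.890472,  |z| = 0.890472.
Moduli of all roots: 0.8905.
All moduli strictly greater than 1? No.
Verdict: Not invertible.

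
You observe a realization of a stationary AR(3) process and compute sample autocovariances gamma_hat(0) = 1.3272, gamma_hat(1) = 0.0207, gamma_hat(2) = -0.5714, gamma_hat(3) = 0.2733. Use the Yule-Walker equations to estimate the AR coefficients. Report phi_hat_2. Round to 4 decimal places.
\hat\phi_{2} = -0.4370

The Yule-Walker equations for an AR(p) process read, in matrix form,
  Gamma_p phi = r_p,   with   (Gamma_p)_{ij} = gamma(|i - j|),
                       (r_p)_i = gamma(i),   i,j = 1..p.
Substitute the sample gammas (Toeplitz matrix and right-hand side of size 3):
  Gamma_p = [[1.3272, 0.0207, -0.5714], [0.0207, 1.3272, 0.0207], [-0.5714, 0.0207, 1.3272]]
  r_p     = [0.0207, -0.5714, 0.2733]
Written out (R1..R3):
  (R1) 1.3272 phi_1 + 0.0207 phi_2 - 0.5714 phi_3 = 0.0207
  (R2) 0.0207 phi_1 + 1.3272 phi_2 + 0.0207 phi_3 = -0.5714
  (R3) -0.5714 phi_1 + 0.0207 phi_2 + 1.3272 phi_3 = 0.2733
Gaussian elimination:
  R2 <- R2 - (0.0207/1.3272) R1 = R2 - (0.015597) R1:  1.326877 phi_2 + 0.029612 phi_3 = -0.571723
  R3 <- R3 - (-0.5714/1.3272) R1 = R3 - (-0.43053) R1:  0.029612 phi_2 + 1.081195 phi_3 = 0.282212
  R3 <- R3 - (0.029612/1.326877) R2 = R3 - (0.022317) R2:  1.080534 phi_3 = 0.294971
Back-substitution:
  phi_hat_3 = 0.294971 / 1.080534 = 0.272986
  phi_hat_2 = (-0.571723 - (0.029612)(0.272986)) / 1.326877 = -0.436971
  phi_hat_1 = (0.0207 - (0.0207)(-0.436971) - (-0.5714)(0.272986)) / 1.3272 = 0.139941
So phi_hat = [0.1399, -0.4370, 0.2730].
Therefore phi_hat_2 = -0.4370.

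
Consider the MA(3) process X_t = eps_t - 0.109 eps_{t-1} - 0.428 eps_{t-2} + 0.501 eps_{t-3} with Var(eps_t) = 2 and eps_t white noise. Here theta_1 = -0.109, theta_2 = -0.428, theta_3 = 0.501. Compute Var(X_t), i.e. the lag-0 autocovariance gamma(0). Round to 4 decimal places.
\gamma(0) = 2.8921

For an MA(q) process X_t = eps_t + sum_i theta_i eps_{t-i} with
Var(eps_t) = sigma^2, the variance is
  gamma(0) = sigma^2 * (1 + sum_i theta_i^2).
  sum_i theta_i^2 = (-0.109)^2 + (-0.428)^2 + (0.501)^2 = 0.011881 + 0.183184 + 0.251001 = 0.446066.
  gamma(0) = 2 * (1 + 0.446066) = 2 * 1.446066 = 2.892132, which rounds to 2.8921.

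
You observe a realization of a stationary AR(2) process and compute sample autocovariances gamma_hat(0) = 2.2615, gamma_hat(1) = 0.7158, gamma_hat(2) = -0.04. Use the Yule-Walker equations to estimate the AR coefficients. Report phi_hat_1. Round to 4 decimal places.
\hat\phi_{1} = 0.3580

The Yule-Walker equations for an AR(p) process read, in matrix form,
  Gamma_p phi = r_p,   with   (Gamma_p)_{ij} = gamma(|i - j|),
                       (r_p)_i = gamma(i),   i,j = 1..p.
Substitute the sample gammas (Toeplitz matrix and right-hand side of size 2):
  Gamma_p = [[2.2615, 0.7158], [0.7158, 2.2615]]
  r_p     = [0.7158, -0.04]
Written out:
  2.2615 phi_1 + 0.7158 phi_2 = 0.7158
  0.7158 phi_1 + 2.2615 phi_2 = -0.04
Solve by Cramer's rule:
  det = gamma(0)^2 - gamma(1)^2 = (2.2615)^2 - (0.7158)^2 = 5.11438225 - 0.51236964 = 4.60201261
  phi_hat_1 = [gamma(1) gamma(0) - gamma(1) gamma(2)] / det = [(0.7158)(2.2615) - (0.7158)(-0.04)] / 4.60201261 = 1.6474137 / 4.60201261 = 0.358
  phi_hat_2 = [gamma(0) gamma(2) - gamma(1)^2] / det = [(2.2615)(-0.04) - (0.7158)^2] / 4.60201261 = -0.60282964 / 4.60201261 = -0.131
So phi_hat = [0.3580, -0.1310].
Therefore phi_hat_1 = 0.3580.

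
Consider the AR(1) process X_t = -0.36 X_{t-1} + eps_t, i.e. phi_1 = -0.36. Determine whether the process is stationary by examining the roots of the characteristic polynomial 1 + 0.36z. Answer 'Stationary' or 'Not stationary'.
\text{Stationary}

The AR(p) characteristic polynomial is P(z) = 1 + 0.36z.
Stationarity requires all roots to lie outside the unit circle, i.e. |z| > 1 for every root.
This is linear in z: 1 + (0.36) z = 0  =>  z = -1/(0.36) = -2.777778,  |z| = 2.777778.
Moduli of all roots: 2.7778.
All moduli strictly greater than 1? Yes.
Verdict: Stationary.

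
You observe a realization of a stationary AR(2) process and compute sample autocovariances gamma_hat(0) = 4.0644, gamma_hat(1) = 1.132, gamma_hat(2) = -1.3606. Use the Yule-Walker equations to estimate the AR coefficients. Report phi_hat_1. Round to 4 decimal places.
\hat\phi_{1} = 0.4030

The Yule-Walker equations for an AR(p) process read, in matrix form,
  Gamma_p phi = r_p,   with   (Gamma_p)_{ij} = gamma(|i - j|),
                       (r_p)_i = gamma(i),   i,j = 1..p.
Substitute the sample gammas (Toeplitz matrix and right-hand side of size 2):
  Gamma_p = [[4.0644, 1.132], [1.132, 4.0644]]
  r_p     = [1.132, -1.3606]
Written out:
  4.0644 phi_1 + 1.132 phi_2 = 1.132
  1.132 phi_1 + 4.0644 phi_2 = -1.3606
Solve by Cramer's rule:
  det = gamma(0)^2 - gamma(1)^2 = (4.0644)^2 - (1.132)^2 = 16.51934736 - 1.281424 = 15.23792336
  phi_hat_1 = [gamma(1) gamma(0) - gamma(1) gamma(2)] / det = [(1.132)(4.0644) - (1.132)(-1.3606)] / 15.23792336 = 6.1411 / 15.23792336 = 0.403
  phi_hat_2 = [gamma(0) gamma(2) - gamma(1)^2] / det = [(4.0644)(-1.3606) - (1.132)^2] / 15.23792336 = -6.81144664 / 15.23792336 = -0.447
So phi_hat = [0.4030, -0.4470].
Therefore phi_hat_1 = 0.4030.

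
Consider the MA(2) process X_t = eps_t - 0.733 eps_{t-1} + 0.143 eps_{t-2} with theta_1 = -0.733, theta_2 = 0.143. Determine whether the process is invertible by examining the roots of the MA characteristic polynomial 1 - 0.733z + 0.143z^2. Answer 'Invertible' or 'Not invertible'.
\text{Invertible}

The MA(q) characteristic polynomial is P(z) = 1 - 0.733z + 0.143z^2.
Invertibility requires all roots to lie outside the unit circle, i.e. |z| > 1 for every root.
Set 1 + (-0.733) z + (0.143) z^2 = 0, i.e. a z^2 + b z + c = 0 with a = 0.143, b = -0.733, c = 1.
Discriminant D = b^2 - 4ac = (-0.733)^2 - 4*(0.143)*1 = 0.537289 - (0.572) = -0.034711.
D < 0, so the roots are the complex-conjugate pair z = (-b +/- i sqrt(-D)) / (2a) = 2.5629 +/- 0.6514i.
For a conjugate pair |z|^2 = z * conj(z) = (product of roots) = c/a = 1/(0.143) = 6.993007, so |z| = sqrt(6.993007) = 2.6444 for both roots.
Moduli of all roots: 2.6444, 2.6444.
All moduli strictly greater than 1? Yes.
Verdict: Invertible.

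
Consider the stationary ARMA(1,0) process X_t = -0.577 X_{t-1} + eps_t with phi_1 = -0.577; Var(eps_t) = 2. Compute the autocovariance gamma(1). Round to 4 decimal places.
\gamma(1) = -1.7300

Multiply the model equation by X_{t-k} and take expectations. With theta_0 = psi_0 = 1 and psi_j the MA(infinity) weights, this gives
  gamma(k) - sum_i phi_i gamma(k-i) = c_k,
  c_k = sigma^2 * sum_{j=k..q} theta_j psi_{j-k}   (c_k = 0 for k > q),
using gamma(-m) = gamma(m).
Pure AR (q = 0): c_0 = sigma^2 = 2, c_k = 0 for k >= 1.
Equations for k = 0 and k = 1 (AR order 1):
  gamma(0) = phi_1 gamma(1) + c_0
  gamma(1) = phi_1 gamma(0) + c_1
Substituting the second into the first: gamma(0) (1 - phi_1^2) = c_0 + phi_1 c_1, so
  gamma(0) = c_0 / (1 - phi_1^2) = 2 / (1 - (-0.577)^2) = 2 / 0.667071 = 2.998182.
  gamma(1) = phi_1 gamma(0) = (-0.577)(2.998182) = -1.729951.
Therefore gamma(1) = -1.7300 (to 4 decimal places).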